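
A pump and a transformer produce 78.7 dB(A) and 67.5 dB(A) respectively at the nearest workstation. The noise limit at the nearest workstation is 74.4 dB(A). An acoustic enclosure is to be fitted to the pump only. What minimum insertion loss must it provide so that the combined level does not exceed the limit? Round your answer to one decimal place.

5.3 dB

The untreated sources together contribute 10^(67.5/10) = 5.623e+06, i.e. 67.50 dB(A).
To meet 74.4 dB(A) overall, the treated pump may contribute at most 10^(74.4/10) − 5.623e+06 = 2.192e+07, i.e. 73.41 dB(A).
Required insertion loss = 78.7 − 73.41 = 5.29 dB.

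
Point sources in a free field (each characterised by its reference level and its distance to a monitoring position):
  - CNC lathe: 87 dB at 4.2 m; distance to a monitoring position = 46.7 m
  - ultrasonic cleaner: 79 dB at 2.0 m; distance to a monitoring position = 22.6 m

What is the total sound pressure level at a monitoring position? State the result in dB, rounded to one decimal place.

Apply inverse-square spreading to bring every level to the receiver, then sum 10^(L/10).
CNC lathe: 87 − 20·log₁₀(46.7/4.2) = 87 − 20.92 = 66.08 dB.
ultrasonic cleaner: 79 − 20·log₁₀(22.6/2.0) = 79 − 21.06 = 57.94 dB.
Σ 10^(L/10) = 4.676e+06 → L_total = 10·log₁₀(4.676e+06) = 66.70 dB.

66.7 dB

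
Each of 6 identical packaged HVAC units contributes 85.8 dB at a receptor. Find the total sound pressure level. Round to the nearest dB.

With 6 equal, uncorrelated contributions the intensity is 6× that of one unit, giving a rise of 10·log₁₀ 6.
L_total = 85.8 + 10·log₁₀(6) = 85.8 + 7.782 = 93.58 dB.

94 dB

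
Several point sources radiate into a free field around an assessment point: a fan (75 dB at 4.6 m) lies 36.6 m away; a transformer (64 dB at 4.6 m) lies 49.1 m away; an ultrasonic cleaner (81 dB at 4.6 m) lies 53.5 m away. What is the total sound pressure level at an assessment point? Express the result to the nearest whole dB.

62 dB

Apply inverse-square spreading to bring every level to the receiver, then sum 10^(L/10).
fan: 75 − 20·log₁₀(36.6/4.6) = 75 − 18.01 = 56.99 dB.
transformer: 64 − 20·log₁₀(49.1/4.6) = 64 − 20.57 = 43.43 dB.
ultrasonic cleaner: 81 − 20·log₁₀(53.5/4.6) = 81 − 21.31 = 59.69 dB.
Σ 10^(L/10) = 1.452e+06 → L_total = 10·log₁₀(1.452e+06) = 61.62 dB.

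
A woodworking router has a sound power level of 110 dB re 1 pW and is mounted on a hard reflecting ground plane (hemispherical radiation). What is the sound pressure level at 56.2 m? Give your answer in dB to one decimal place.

L_p = L_w − 10·log₁₀(2π·r²) with r = 56.2 m.
2π·r² = 1.985e+04 m², 10·log₁₀ of that is 42.977 dB.
L_p = 110 − 42.977 = 67.02 dB.

67.0 dB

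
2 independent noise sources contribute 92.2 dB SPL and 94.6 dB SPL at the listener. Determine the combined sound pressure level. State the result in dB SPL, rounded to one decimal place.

Incoherent sources combine by intensity addition: L_total = 10·log₁₀(Σ 10^(L_i/10)).
Σ 10^(L/10) = 10^(92.2/10) + 10^(94.6/10) = 4.544e+09.
L_total = 10·log₁₀(4.544e+09) = 96.57 dB SPL.

96.6 dB SPL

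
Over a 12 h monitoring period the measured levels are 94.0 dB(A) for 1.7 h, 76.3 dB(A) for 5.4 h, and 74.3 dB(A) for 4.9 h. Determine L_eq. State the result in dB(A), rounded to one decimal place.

The energy average is taken in the linear domain: L_eq = 10·log₁₀[(Σ tᵢ·10^(Lᵢ/10))/T], T = 12 h.
Σ tᵢ·10^(Lᵢ/10) = 1.7·10^(94.0/10) + 5.4·10^(76.3/10) + 4.9·10^(74.3/10) = 4.632e+09.
L_eq = 10·log₁₀(4.632e+09/12) = 85.87 dB(A).

85.9 dB(A)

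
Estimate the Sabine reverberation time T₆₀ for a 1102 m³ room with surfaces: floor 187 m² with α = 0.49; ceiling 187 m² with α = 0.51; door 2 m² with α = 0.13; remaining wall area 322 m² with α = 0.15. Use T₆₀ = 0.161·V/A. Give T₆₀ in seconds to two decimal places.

A = Σ Sᵢαᵢ = 187·0.49 + 187·0.51 + 2·0.13 + 322·0.15 = 235.56 m².
T₆₀ = 0.161 × 1102 / 235.56 = 0.753 s.

0.75 s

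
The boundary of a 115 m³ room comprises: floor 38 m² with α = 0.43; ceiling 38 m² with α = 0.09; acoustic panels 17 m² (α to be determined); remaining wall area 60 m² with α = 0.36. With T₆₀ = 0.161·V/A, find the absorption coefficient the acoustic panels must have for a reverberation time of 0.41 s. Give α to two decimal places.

0.22

From T₆₀ = 0.161·V/A, the target T₆₀ = 0.41 s needs A = 0.161·115/0.41 = 45.16 m².
Absorption from the other surfaces = 38·0.43 + 38·0.09 + 60·0.36 = 41.36 m², so the acoustic panels must supply 3.80 m² over 17 m².
α = 3.80/17 = 0.223.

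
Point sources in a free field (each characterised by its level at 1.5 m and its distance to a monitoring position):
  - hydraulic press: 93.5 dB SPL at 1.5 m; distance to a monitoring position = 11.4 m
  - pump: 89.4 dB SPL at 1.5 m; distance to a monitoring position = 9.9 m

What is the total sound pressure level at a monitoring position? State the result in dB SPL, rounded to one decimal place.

Apply inverse-square spreading to bring every level to the receiver, then sum 10^(L/10).
hydraulic press: 93.5 − 20·log₁₀(11.4/1.5) = 93.5 − 17.62 = 75.88 dB SPL.
pump: 89.4 − 20·log₁₀(9.9/1.5) = 89.4 − 16.39 = 73.01 dB SPL.
Σ 10^(L/10) = 5.875e+07 → L_total = 10·log₁₀(5.875e+07) = 77.69 dB SPL.

77.7 dB SPL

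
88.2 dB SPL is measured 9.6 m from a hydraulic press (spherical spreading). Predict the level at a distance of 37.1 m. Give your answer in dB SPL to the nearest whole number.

76 dB SPL

Point-source attenuation: ΔL = 20·log₁₀(r₂/r₁) = 20·log₁₀(37.1/9.6) = 11.742 dB.
L₂ = 88.2 − 20·log₁₀(37.1/9.6) = 88.2 − 11.742 = 76.46 dB SPL.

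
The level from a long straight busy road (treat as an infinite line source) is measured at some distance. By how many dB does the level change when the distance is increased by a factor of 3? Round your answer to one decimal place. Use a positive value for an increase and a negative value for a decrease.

-4.8 dB

With cylindrical spreading the level changes by −10·log₁₀(r₂/r₁).
ΔL = −10·log₁₀(3) = -4.77 dB.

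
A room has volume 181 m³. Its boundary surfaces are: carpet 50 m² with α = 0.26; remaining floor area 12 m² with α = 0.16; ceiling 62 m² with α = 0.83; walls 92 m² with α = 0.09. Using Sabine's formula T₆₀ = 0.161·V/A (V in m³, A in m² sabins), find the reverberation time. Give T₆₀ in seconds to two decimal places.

Total absorption A = 50·0.26 + 12·0.16 + 62·0.83 + 92·0.09 = 74.66 m² sabins.
T₆₀ = 0.161 × 181 / 74.66 = 0.390 s.

0.39 s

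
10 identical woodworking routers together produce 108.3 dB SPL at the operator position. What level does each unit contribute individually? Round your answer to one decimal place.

10 equal contributions raise the level by 10·log₁₀ 10 = 10.000 dB, so each unit alone gives 108.3 − 10.000.

98.3 dB SPL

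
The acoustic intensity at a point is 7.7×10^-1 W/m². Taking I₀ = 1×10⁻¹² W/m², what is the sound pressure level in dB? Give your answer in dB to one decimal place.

118.9 dB

I/I₀ = 7.7×10^-1/10⁻¹² = 7.7×10^11, and L = 10·log₁₀(I/I₀).
L = 10·(0.8865 + 11) = 118.86 dB.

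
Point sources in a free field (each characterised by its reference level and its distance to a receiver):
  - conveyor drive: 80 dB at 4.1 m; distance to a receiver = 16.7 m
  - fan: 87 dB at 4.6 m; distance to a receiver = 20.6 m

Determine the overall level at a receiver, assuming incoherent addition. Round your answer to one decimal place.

Propagate each source to the receiver with L = L_ref − 20·log₁₀(r/r_ref), then add intensities.
conveyor drive: 80 − 20·log₁₀(16.7/4.1) = 80 − 12.20 = 67.80 dB.
fan: 87 − 20·log₁₀(20.6/4.6) = 87 − 13.02 = 73.98 dB.
Σ 10^(L/10) = 3.102e+07 → L_total = 10·log₁₀(3.102e+07) = 74.92 dB.

74.9 dB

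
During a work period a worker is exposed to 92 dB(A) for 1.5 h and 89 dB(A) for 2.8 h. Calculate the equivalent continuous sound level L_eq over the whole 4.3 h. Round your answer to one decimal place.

90.3 dB(A)

Weight each interval's intensity by its duration and average over T = 4.3 h:
Σ tᵢ·10^(Lᵢ/10) = 1.5·10^(92/10) + 2.8·10^(89/10) = 4.601e+09.
L_eq = 10·log₁₀(4.601e+09/4.3) = 90.29 dB(A).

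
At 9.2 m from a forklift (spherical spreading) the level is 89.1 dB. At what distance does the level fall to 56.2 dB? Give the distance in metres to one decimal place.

Point-source spreading drops the level by 20·log₁₀(r₂/r₁); inverting, r₂/r₁ = 10^(ΔL/20).
r₂ = 9.2·10^((89.1−56.2)/20) = 9.2·10^(32.9/20) = 406.24 m.

406.2 m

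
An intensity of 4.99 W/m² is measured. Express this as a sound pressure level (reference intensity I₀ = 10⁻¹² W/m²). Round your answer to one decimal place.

127.0 dB

I/I₀ = 4.99/10⁻¹² = 4.99×10^12, and L = 10·log₁₀(I/I₀).
L = 10·(0.6981 + 12) = 126.98 dB.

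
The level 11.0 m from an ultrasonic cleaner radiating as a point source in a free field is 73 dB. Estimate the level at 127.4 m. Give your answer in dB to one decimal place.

Spherical spreading from a point source gives a 20·log₁₀(r₂/r₁) drop.
L₂ = 73 − 20·log₁₀(127.4/11.0) = 73 − 21.276 = 51.72 dB.

51.7 dB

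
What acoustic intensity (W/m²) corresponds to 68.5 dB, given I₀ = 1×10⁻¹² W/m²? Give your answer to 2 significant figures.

7.1e-06 W/m²

I/I₀ = 10^(68.5/10) = 7.079e+06, so I = 7.079e+06 × 10⁻¹² W/m².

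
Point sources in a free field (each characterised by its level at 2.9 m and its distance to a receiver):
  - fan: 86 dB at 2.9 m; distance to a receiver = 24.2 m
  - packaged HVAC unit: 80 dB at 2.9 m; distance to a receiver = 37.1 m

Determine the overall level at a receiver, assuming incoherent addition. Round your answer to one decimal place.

68.0 dB

Propagate each source to the receiver with L = L_ref − 20·log₁₀(r/r_ref), then add intensities.
fan: 86 − 20·log₁₀(24.2/2.9) = 86 − 18.43 = 67.57 dB.
packaged HVAC unit: 80 − 20·log₁₀(37.1/2.9) = 80 − 22.14 = 57.86 dB.
Σ 10^(L/10) = 6.328e+06 → L_total = 10·log₁₀(6.328e+06) = 68.01 dB.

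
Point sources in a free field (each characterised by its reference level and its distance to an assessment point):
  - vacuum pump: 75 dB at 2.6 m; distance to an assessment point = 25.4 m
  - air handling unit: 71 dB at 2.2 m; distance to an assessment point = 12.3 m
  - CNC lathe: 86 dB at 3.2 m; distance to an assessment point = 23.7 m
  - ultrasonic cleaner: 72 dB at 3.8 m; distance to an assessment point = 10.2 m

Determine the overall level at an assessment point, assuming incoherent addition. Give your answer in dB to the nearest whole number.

70 dB

First find each source's level at the receiver (point-source: −20·log₁₀(r/r_ref)), then combine on an intensity basis.
vacuum pump: 75 − 20·log₁₀(25.4/2.6) = 75 − 19.80 = 55.20 dB.
air handling unit: 71 − 20·log₁₀(12.3/2.2) = 71 − 14.95 = 56.05 dB.
CNC lathe: 86 − 20·log₁₀(23.7/3.2) = 86 − 17.39 = 68.61 dB.
ultrasonic cleaner: 72 − 20·log₁₀(10.2/3.8) = 72 − 8.58 = 63.42 dB.
Σ 10^(L/10) = 1.019e+07 → L_total = 10·log₁₀(1.019e+07) = 70.08 dB.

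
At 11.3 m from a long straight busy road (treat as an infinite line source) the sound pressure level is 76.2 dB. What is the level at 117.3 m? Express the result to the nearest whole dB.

66 dB

For a line source, L₂ = L₁ − 10·log₁₀(r₂/r₁).
L₂ = 76.2 − 10·log₁₀(117.3/11.3) = 76.2 − 10.162 = 66.04 dB.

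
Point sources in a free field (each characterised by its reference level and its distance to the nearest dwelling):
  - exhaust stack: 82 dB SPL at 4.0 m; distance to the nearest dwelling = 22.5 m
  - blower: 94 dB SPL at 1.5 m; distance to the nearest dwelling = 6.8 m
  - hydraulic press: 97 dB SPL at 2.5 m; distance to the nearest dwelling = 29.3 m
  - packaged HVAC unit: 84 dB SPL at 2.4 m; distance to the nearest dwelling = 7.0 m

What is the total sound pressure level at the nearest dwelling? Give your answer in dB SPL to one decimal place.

First find each source's level at the receiver (point-source: −20·log₁₀(r/r_ref)), then combine on an intensity basis.
exhaust stack: 82 − 20·log₁₀(22.5/4.0) = 82 − 15.00 = 67.00 dB SPL.
blower: 94 − 20·log₁₀(6.8/1.5) = 94 − 13.13 = 80.87 dB SPL.
hydraulic press: 97 − 20·log₁₀(29.3/2.5) = 97 − 21.38 = 75.62 dB SPL.
packaged HVAC unit: 84 − 20·log₁₀(7.0/2.4) = 84 − 9.30 = 74.70 dB SPL.
Σ 10^(L/10) = 1.933e+08 → L_total = 10·log₁₀(1.933e+08) = 82.86 dB SPL.

82.9 dB SPL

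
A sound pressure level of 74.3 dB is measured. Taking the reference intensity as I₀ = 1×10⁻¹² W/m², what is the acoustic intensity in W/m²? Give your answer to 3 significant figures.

2.69e-05 W/m²

I = I₀·10^(L/10) = 10⁻¹² × 10^(74.3/10) = 10^(-4.570).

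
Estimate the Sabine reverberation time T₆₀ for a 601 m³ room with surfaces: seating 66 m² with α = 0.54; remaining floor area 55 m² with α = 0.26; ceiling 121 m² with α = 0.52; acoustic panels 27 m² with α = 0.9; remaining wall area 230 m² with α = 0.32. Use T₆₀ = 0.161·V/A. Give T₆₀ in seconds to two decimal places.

0.46 s

Total absorption A = 66·0.54 + 55·0.26 + 121·0.52 + 27·0.9 + 230·0.32 = 210.76 m² sabins.
T₆₀ = 0.161·V/A = 0.161·601/210.76 = 0.459 s.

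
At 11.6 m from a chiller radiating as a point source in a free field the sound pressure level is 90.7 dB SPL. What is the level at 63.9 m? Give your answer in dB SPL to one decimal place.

For a point source, L₂ = L₁ − 20·log₁₀(r₂/r₁).
L₂ = 90.7 − 20·log₁₀(63.9/11.6) = 90.7 − 14.821 = 75.88 dB SPL.

75.9 dB SPL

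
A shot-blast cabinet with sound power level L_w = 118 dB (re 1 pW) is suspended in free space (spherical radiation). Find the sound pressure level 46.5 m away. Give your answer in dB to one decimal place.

L_p = L_w − 10·log₁₀(4π·r²) with r = 46.5 m.
4π·r² = 2.717e+04 m², 10·log₁₀ of that is 44.341 dB.
L_p = 118 − 44.341 = 73.66 dB.

73.7 dB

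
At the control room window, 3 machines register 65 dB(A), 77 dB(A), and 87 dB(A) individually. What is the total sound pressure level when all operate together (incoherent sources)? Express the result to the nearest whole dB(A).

Incoherent sources combine by intensity addition: L_total = 10·log₁₀(Σ 10^(L_i/10)).
Σ 10^(L/10) = 10^(65/10) + 10^(77/10) + 10^(87/10) = 5.545e+08.
L_total = 10·log₁₀(5.545e+08) = 87.44 dB(A).

87 dB(A)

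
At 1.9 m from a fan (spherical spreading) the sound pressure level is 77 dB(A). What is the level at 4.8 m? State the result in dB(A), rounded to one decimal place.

For a point source, L₂ = L₁ − 20·log₁₀(r₂/r₁).
L₂ = 77 − 20·log₁₀(4.8/1.9) = 77 − 8.050 = 68.95 dB(A).

69.0 dB(A)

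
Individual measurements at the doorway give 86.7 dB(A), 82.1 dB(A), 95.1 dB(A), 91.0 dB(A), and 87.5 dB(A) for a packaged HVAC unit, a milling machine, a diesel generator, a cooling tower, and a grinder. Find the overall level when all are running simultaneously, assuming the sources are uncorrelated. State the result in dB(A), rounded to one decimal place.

97.5 dB(A)

For uncorrelated sources the intensities add, so convert each level to linear form, sum, and take 10·log₁₀ of the total.
Σ 10^(L/10) = 10^(86.7/10) + 10^(82.1/10) + 10^(95.1/10) + 10^(91.0/10) + 10^(87.5/10) = 5.687e+09.
L_total = 10·log₁₀(5.687e+09) = 97.55 dB(A).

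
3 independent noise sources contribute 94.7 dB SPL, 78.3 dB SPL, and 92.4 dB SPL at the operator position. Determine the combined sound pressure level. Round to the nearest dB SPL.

97 dB SPL

Incoherent sources combine by intensity addition: L_total = 10·log₁₀(Σ 10^(L_i/10)).
Σ 10^(L/10) = 10^(94.7/10) + 10^(78.3/10) + 10^(92.4/10) = 4.757e+09.
L_total = 10·log₁₀(4.757e+09) = 96.77 dB SPL.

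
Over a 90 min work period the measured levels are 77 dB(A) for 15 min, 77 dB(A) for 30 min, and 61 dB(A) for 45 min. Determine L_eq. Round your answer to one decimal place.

74.1 dB(A)

The energy average is taken in the linear domain: L_eq = 10·log₁₀[(Σ tᵢ·10^(Lᵢ/10))/T], T = 90 min.
Σ tᵢ·10^(Lᵢ/10) = 15·10^(77/10) + 30·10^(77/10) + 45·10^(61/10) = 2.312e+09.
L_eq = 10·log₁₀(2.312e+09/90) = 74.10 dB(A).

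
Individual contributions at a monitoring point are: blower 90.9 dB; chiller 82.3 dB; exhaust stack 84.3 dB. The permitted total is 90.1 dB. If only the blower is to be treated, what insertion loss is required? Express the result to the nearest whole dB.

3 dB

The untreated sources together contribute 10^(82.3/10) + 10^(84.3/10) = 4.390e+08, i.e. 86.42 dB.
The limit corresponds to 10^(90.1/10) = 1.023e+09; subtracting the fixed part leaves 5.843e+08 for the blower, i.e. 87.67 dB.
So the blower must be reduced from 90.9 to 87.67 dB: IL = 3.23 dB.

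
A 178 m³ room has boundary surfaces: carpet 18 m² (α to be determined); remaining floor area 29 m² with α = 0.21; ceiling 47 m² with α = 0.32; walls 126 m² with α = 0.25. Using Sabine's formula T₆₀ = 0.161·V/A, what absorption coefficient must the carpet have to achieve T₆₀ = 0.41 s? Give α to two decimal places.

0.96

Required total absorption A = 0.161·178/0.41 = 69.90 m².
Absorption from the other surfaces = 29·0.21 + 47·0.32 + 126·0.25 = 52.63 m², so the carpet must supply 17.27 m² over 18 m².
α = 17.27/18 = 0.959.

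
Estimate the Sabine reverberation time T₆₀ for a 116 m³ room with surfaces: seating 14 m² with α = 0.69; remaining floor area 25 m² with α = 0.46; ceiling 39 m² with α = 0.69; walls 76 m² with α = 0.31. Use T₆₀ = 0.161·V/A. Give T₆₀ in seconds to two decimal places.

A = Σ Sᵢαᵢ = 14·0.69 + 25·0.46 + 39·0.69 + 76·0.31 = 71.63 m².
T₆₀ = 0.161·V/A = 0.161·116/71.63 = 0.261 s.

0.26 s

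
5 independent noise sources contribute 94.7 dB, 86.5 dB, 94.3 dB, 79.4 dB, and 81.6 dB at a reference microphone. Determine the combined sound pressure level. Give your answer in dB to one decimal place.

Incoherent sources combine by intensity addition: L_total = 10·log₁₀(Σ 10^(L_i/10)).
Σ 10^(L/10) = 10^(94.7/10) + 10^(86.5/10) + 10^(94.3/10) + 10^(79.4/10) + 10^(81.6/10) = 6.321e+09.
L_total = 10·log₁₀(6.321e+09) = 98.01 dB.

98.0 dB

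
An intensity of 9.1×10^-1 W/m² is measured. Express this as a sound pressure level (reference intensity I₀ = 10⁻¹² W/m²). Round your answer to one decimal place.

Dividing by I₀ shifts the exponent by 12: I/I₀ = 9.1×10^11.
L = 10·(0.9590 + 11) = 119.59 dB.

119.6 dB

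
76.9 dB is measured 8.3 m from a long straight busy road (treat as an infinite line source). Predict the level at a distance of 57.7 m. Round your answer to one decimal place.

68.5 dB

For a line source, L₂ = L₁ − 10·log₁₀(r₂/r₁).
L₂ = 76.9 − 10·log₁₀(57.7/8.3) = 76.9 − 8.421 = 68.48 dB.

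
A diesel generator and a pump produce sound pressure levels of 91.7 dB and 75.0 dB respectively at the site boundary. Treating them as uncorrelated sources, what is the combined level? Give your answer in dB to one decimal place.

For uncorrelated sources the intensities add, so convert each level to linear form, sum, and take 10·log₁₀ of the total.
Σ 10^(L/10) = 10^(91.7/10) + 10^(75.0/10) = 1.511e+09.
L_total = 10·log₁₀(1.511e+09) = 91.79 dB.

91.8 dB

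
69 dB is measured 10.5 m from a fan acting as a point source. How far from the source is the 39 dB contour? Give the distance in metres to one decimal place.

332.0 m

For a point source L₁ − L₂ = 20·log₁₀(r₂/r₁), so r₂ = r₁·10^((L₁−L₂)/20).
r₂ = 10.5·10^((69−39)/20) = 10.5·10^(30.0/20) = 332.04 m.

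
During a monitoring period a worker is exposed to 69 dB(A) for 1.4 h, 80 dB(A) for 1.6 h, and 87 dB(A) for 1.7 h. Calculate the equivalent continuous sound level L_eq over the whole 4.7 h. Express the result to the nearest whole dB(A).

The energy average is taken in the linear domain: L_eq = 10·log₁₀[(Σ tᵢ·10^(Lᵢ/10))/T], T = 4.7 h.
Σ tᵢ·10^(Lᵢ/10) = 1.4·10^(69/10) + 1.6·10^(80/10) + 1.7·10^(87/10) = 1.023e+09.
L_eq = 10·log₁₀(1.023e+09/4.7) = 83.38 dB(A).

83 dB(A)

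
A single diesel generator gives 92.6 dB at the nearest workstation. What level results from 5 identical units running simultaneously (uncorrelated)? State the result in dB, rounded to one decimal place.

N identical incoherent sources raise the level by 10·log₁₀ N.
L_total = 92.6 + 10·log₁₀(5) = 92.6 + 6.990 = 99.59 dB.

99.6 dB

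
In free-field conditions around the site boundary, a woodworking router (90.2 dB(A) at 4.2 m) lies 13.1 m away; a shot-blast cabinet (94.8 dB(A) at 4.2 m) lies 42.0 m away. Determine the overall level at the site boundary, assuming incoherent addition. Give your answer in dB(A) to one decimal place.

Propagate each source to the receiver with L = L_ref − 20·log₁₀(r/r_ref), then add intensities.
woodworking router: 90.2 − 20·log₁₀(13.1/4.2) = 90.2 − 9.88 = 80.32 dB(A).
shot-blast cabinet: 94.8 − 20·log₁₀(42.0/4.2) = 94.8 − 20.00 = 74.80 dB(A).
Σ 10^(L/10) = 1.378e+08 → L_total = 10·log₁₀(1.378e+08) = 81.39 dB(A).

81.4 dB(A)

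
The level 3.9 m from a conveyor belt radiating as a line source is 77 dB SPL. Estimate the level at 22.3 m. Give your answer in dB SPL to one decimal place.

69.4 dB SPL

Line-source attenuation: ΔL = 10·log₁₀(r₂/r₁) = 10·log₁₀(22.3/3.9) = 7.572 dB.
L₂ = 77 − 10·log₁₀(22.3/3.9) = 77 − 7.572 = 69.43 dB SPL.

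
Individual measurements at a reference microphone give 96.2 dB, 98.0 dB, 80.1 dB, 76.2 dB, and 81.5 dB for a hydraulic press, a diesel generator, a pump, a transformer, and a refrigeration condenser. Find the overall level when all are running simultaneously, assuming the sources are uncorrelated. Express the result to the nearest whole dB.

100 dB

Incoherent sources combine by intensity addition: L_total = 10·log₁₀(Σ 10^(L_i/10)).
Σ 10^(L/10) = 10^(96.2/10) + 10^(98.0/10) + 10^(80.1/10) + 10^(76.2/10) + 10^(81.5/10) = 1.076e+10.
L_total = 10·log₁₀(1.076e+10) = 100.32 dB.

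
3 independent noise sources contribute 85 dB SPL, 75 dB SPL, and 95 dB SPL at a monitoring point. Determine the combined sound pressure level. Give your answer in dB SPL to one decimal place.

95.5 dB SPL

For uncorrelated sources the intensities add, so convert each level to linear form, sum, and take 10·log₁₀ of the total.
Σ 10^(L/10) = 10^(85/10) + 10^(75/10) + 10^(95/10) = 3.510e+09.
L_total = 10·log₁₀(3.510e+09) = 95.45 dB SPL.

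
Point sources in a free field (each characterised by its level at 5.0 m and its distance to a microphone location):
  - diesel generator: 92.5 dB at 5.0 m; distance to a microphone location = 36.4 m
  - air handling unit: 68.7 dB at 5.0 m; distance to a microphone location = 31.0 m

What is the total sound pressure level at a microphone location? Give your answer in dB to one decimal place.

Propagate each source to the receiver with L = L_ref − 20·log₁₀(r/r_ref), then add intensities.
diesel generator: 92.5 − 20·log₁₀(36.4/5.0) = 92.5 − 17.24 = 75.26 dB.
air handling unit: 68.7 − 20·log₁₀(31.0/5.0) = 68.7 − 15.85 = 52.85 dB.
Σ 10^(L/10) = 3.375e+07 → L_total = 10·log₁₀(3.375e+07) = 75.28 dB.

75.3 dB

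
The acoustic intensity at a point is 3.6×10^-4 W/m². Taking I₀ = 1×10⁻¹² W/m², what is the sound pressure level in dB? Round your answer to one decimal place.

85.6 dB

Dividing by I₀ shifts the exponent by 12: I/I₀ = 3.6×10^8.
L = 10·(0.5563 + 8) = 85.56 dB.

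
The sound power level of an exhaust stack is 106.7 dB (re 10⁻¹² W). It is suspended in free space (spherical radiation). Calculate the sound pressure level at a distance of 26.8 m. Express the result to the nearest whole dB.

67 dB

The power spreads over a sphere of area 4π·r², so L_p = L_w − 10·log₁₀(4π·r²).
4π·r² = 9026 m², 10·log₁₀ of that is 39.555 dB.
L_p = 106.7 − 39.555 = 67.15 dB.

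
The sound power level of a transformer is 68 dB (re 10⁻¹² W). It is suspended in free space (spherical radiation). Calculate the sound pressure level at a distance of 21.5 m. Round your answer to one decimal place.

30.4 dB

L_p = L_w − 10·log₁₀(4π·r²) with r = 21.5 m.
4π·r² = 5809 m², 10·log₁₀ of that is 37.641 dB.
L_p = 68 − 37.641 = 30.36 dB.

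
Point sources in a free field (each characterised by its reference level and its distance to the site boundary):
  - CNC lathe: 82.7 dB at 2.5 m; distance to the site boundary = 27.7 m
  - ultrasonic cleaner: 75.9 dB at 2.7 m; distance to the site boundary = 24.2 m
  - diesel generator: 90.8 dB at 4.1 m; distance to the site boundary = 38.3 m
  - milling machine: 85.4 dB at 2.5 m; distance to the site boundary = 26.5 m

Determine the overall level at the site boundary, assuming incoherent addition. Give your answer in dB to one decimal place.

72.8 dB

Apply inverse-square spreading to bring every level to the receiver, then sum 10^(L/10).
CNC lathe: 82.7 − 20·log₁₀(27.7/2.5) = 82.7 − 20.89 = 61.81 dB.
ultrasonic cleaner: 75.9 − 20·log₁₀(24.2/2.7) = 75.9 − 19.05 = 56.85 dB.
diesel generator: 90.8 − 20·log₁₀(38.3/4.1) = 90.8 − 19.41 = 71.39 dB.
milling machine: 85.4 − 20·log₁₀(26.5/2.5) = 85.4 − 20.51 = 64.89 dB.
Σ 10^(L/10) = 1.886e+07 → L_total = 10·log₁₀(1.886e+07) = 72.76 dB.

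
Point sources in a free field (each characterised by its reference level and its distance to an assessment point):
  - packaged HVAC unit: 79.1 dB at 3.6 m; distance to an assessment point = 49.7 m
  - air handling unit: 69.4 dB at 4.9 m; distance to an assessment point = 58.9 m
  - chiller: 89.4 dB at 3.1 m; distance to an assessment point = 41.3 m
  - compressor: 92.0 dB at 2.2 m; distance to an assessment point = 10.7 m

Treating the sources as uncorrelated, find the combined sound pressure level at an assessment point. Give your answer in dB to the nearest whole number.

79 dB

Propagate each source to the receiver with L = L_ref − 20·log₁₀(r/r_ref), then add intensities.
packaged HVAC unit: 79.1 − 20·log₁₀(49.7/3.6) = 79.1 − 22.80 = 56.30 dB.
air handling unit: 69.4 − 20·log₁₀(58.9/4.9) = 69.4 − 21.60 = 47.80 dB.
chiller: 89.4 − 20·log₁₀(41.3/3.1) = 89.4 − 22.49 = 66.91 dB.
compressor: 92.0 − 20·log₁₀(10.7/2.2) = 92.0 − 13.74 = 78.26 dB.
Σ 10^(L/10) = 7.239e+07 → L_total = 10·log₁₀(7.239e+07) = 78.60 dB.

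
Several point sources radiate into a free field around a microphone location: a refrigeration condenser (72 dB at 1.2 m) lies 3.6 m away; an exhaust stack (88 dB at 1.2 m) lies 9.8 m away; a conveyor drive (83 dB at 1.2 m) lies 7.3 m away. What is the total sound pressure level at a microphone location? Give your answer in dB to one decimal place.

72.2 dB

Propagate each source to the receiver with L = L_ref − 20·log₁₀(r/r_ref), then add intensities.
refrigeration condenser: 72 − 20·log₁₀(3.6/1.2) = 72 − 9.54 = 62.46 dB.
exhaust stack: 88 − 20·log₁₀(9.8/1.2) = 88 − 18.24 = 69.76 dB.
conveyor drive: 83 − 20·log₁₀(7.3/1.2) = 83 − 15.68 = 67.32 dB.
Σ 10^(L/10) = 1.661e+07 → L_total = 10·log₁₀(1.661e+07) = 72.20 dB.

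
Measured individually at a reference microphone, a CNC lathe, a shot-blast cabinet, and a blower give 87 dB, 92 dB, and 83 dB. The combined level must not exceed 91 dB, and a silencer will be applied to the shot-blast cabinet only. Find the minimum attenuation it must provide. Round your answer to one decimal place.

The untreated sources together contribute 10^(87/10) + 10^(83/10) = 7.007e+08, i.e. 88.46 dB.
To meet 91 dB overall, the treated shot-blast cabinet may contribute at most 10^(91/10) − 7.007e+08 = 5.582e+08, i.e. 87.47 dB.
So the shot-blast cabinet must be reduced from 92 to 87.47 dB: IL = 4.53 dB.

4.5 dB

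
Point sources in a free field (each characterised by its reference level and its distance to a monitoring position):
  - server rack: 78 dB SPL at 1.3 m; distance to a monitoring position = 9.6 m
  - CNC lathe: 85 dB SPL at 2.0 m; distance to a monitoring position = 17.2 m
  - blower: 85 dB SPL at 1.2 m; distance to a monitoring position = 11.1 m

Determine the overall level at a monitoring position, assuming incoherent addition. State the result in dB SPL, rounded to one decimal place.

Apply inverse-square spreading to bring every level to the receiver, then sum 10^(L/10).
server rack: 78 − 20·log₁₀(9.6/1.3) = 78 − 17.37 = 60.63 dB SPL.
CNC lathe: 85 − 20·log₁₀(17.2/2.0) = 85 − 18.69 = 66.31 dB SPL.
blower: 85 − 20·log₁₀(11.1/1.2) = 85 − 19.32 = 65.68 dB SPL.
Σ 10^(L/10) = 9.129e+06 → L_total = 10·log₁₀(9.129e+06) = 69.60 dB SPL.

69.6 dB SPL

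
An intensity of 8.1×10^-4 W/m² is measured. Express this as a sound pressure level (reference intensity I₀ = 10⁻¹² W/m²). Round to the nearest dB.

Dividing by I₀ shifts the exponent by 12: I/I₀ = 8.1×10^8.
L = 10·(0.9085 + 8) = 89.08 dB.

89 dB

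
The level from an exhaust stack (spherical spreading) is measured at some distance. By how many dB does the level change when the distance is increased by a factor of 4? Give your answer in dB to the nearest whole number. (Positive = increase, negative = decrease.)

A point source loses 6 dB per doubling of distance; generally ΔL = −20·log₁₀(r₂/r₁).
ΔL = −20·log₁₀(4) = -12.04 dB.

-12 dB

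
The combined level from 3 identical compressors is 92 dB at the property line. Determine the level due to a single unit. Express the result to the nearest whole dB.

Dividing the total intensity by 3 lowers the level by 10·log₁₀ 3 = 4.771 dB: L₁ = 92 − 4.771.

87 dB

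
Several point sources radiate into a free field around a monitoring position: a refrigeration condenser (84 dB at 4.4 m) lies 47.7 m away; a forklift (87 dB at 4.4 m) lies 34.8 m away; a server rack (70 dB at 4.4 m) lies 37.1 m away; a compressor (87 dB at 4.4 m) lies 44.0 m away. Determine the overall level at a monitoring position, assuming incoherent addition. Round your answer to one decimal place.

71.8 dB

Propagate each source to the receiver with L = L_ref − 20·log₁₀(r/r_ref), then add intensities.
refrigeration condenser: 84 − 20·log₁₀(47.7/4.4) = 84 − 20.70 = 63.30 dB.
forklift: 87 − 20·log₁₀(34.8/4.4) = 87 − 17.96 = 69.04 dB.
server rack: 70 − 20·log₁₀(37.1/4.4) = 70 − 18.52 = 51.48 dB.
compressor: 87 − 20·log₁₀(44.0/4.4) = 87 − 20.00 = 67.00 dB.
Σ 10^(L/10) = 1.530e+07 → L_total = 10·log₁₀(1.530e+07) = 71.85 dB.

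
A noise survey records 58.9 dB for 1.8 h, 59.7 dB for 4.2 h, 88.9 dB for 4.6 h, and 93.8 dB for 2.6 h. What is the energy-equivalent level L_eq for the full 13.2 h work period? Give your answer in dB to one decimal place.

L_eq = 10·log₁₀[(1/T)·Σ tᵢ·10^(Lᵢ/10)] with T = 13.2 h.
Σ tᵢ·10^(Lᵢ/10) = 1.8·10^(58.9/10) + 4.2·10^(59.7/10) + 4.6·10^(88.9/10) + 2.6·10^(93.8/10) = 9.813e+09.
L_eq = 10·log₁₀(9.813e+09/13.2) = 88.71 dB.

88.7 dB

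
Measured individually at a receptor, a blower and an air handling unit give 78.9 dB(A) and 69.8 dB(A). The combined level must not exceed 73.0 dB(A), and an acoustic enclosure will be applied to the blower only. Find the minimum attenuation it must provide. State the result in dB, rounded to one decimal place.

The untreated sources together contribute 10^(69.8/10) = 9.550e+06, i.e. 69.80 dB(A).
The limit corresponds to 10^(73.0/10) = 1.995e+07; subtracting the fixed part leaves 1.040e+07 for the blower, i.e. 70.17 dB(A).
So the blower must be reduced from 78.9 to 70.17 dB(A): IL = 8.73 dB.

8.7 dB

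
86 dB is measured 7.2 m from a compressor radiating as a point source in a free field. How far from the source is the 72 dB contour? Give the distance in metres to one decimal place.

For a point source L₁ − L₂ = 20·log₁₀(r₂/r₁), so r₂ = r₁·10^((L₁−L₂)/20).
r₂ = 7.2·10^((86−72)/20) = 7.2·10^(14.0/20) = 36.09 m.

36.1 m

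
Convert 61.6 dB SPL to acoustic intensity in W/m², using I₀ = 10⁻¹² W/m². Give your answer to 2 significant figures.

1.4e-06 W/m²

L = 10·log₁₀(I/I₀) ⇒ I = I₀·10^(L/10) = 10⁻¹² × 10^6.16.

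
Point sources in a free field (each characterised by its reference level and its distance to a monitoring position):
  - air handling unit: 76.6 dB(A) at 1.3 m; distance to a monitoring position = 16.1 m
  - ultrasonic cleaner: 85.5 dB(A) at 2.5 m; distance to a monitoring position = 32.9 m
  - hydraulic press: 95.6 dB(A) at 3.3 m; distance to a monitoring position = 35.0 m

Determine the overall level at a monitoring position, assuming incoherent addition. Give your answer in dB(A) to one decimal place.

75.4 dB(A)

Apply inverse-square spreading to bring every level to the receiver, then sum 10^(L/10).
air handling unit: 76.6 − 20·log₁₀(16.1/1.3) = 76.6 − 21.86 = 54.74 dB(A).
ultrasonic cleaner: 85.5 − 20·log₁₀(32.9/2.5) = 85.5 − 22.39 = 63.11 dB(A).
hydraulic press: 95.6 − 20·log₁₀(35.0/3.3) = 95.6 − 20.51 = 75.09 dB(A).
Σ 10^(L/10) = 3.462e+07 → L_total = 10·log₁₀(3.462e+07) = 75.39 dB(A).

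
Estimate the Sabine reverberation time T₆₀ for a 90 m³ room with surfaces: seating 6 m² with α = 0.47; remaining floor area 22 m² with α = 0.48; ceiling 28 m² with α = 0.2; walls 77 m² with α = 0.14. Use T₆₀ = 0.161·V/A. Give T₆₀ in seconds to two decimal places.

0.49 s

Total absorption A = 6·0.47 + 22·0.48 + 28·0.2 + 77·0.14 = 29.76 m² sabins.
T₆₀ = 0.161·V/A = 0.161·90/29.76 = 0.487 s.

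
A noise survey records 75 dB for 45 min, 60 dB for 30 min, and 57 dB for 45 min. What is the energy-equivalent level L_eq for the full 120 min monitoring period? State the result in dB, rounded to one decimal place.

70.9 dB

The energy average is taken in the linear domain: L_eq = 10·log₁₀[(Σ tᵢ·10^(Lᵢ/10))/T], T = 120 min.
Σ tᵢ·10^(Lᵢ/10) = 45·10^(75/10) + 30·10^(60/10) + 45·10^(57/10) = 1.476e+09.
L_eq = 10·log₁₀(1.476e+09/120) = 70.90 dB.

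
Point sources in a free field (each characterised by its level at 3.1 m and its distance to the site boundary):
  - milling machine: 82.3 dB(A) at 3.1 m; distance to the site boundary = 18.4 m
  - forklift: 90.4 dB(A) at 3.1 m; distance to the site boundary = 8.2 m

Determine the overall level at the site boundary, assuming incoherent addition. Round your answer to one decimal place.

Propagate each source to the receiver with L = L_ref − 20·log₁₀(r/r_ref), then add intensities.
milling machine: 82.3 − 20·log₁₀(18.4/3.1) = 82.3 − 15.47 = 66.83 dB(A).
forklift: 90.4 − 20·log₁₀(8.2/3.1) = 90.4 − 8.45 = 81.95 dB(A).
Σ 10^(L/10) = 1.615e+08 → L_total = 10·log₁₀(1.615e+08) = 82.08 dB(A).

82.1 dB(A)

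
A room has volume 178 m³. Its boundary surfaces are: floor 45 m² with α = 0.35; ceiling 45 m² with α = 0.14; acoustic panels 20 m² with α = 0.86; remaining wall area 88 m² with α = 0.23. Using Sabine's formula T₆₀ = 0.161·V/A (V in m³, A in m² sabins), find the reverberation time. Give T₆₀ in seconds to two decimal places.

0.48 s

Total absorption A = 45·0.35 + 45·0.14 + 20·0.86 + 88·0.23 = 59.49 m² sabins.
T₆₀ = 0.161 × 178 / 59.49 = 0.482 s.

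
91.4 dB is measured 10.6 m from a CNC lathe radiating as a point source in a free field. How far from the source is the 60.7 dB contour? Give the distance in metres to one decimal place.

The 30.7 dB drop corresponds to a distance ratio of 10^(30.7/20) for a point source.
r₂ = 10.6·10^((91.4−60.7)/20) = 10.6·10^(30.7/20) = 363.33 m.

363.3 m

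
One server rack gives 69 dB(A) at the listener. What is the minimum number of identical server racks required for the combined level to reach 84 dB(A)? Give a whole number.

32

The shortfall is 84 − 69 = 15.0 dB, and N units add 10·log₁₀ N, so need 10·log₁₀ N ≥ 15.0.
N ≥ 10^(15.0/10) = 31.623, so N = 32.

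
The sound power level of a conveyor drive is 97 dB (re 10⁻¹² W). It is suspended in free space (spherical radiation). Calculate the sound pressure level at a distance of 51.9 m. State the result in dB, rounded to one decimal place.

L_p = L_w − 10·log₁₀(4π·r²) with r = 51.9 m.
4π·r² = 3.385e+04 m², 10·log₁₀ of that is 45.295 dB.
L_p = 97 − 45.295 = 51.70 dB.

51.7 dB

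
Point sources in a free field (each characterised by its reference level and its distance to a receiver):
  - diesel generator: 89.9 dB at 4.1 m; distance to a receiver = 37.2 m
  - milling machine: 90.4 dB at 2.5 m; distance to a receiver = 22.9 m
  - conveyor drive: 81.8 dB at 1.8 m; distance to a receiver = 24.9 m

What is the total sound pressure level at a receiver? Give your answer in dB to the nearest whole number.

74 dB

Propagate each source to the receiver with L = L_ref − 20·log₁₀(r/r_ref), then add intensities.
diesel generator: 89.9 − 20·log₁₀(37.2/4.1) = 89.9 − 19.16 = 70.74 dB.
milling machine: 90.4 − 20·log₁₀(22.9/2.5) = 90.4 − 19.24 = 71.16 dB.
conveyor drive: 81.8 − 20·log₁₀(24.9/1.8) = 81.8 − 22.82 = 58.98 dB.
Σ 10^(L/10) = 2.573e+07 → L_total = 10·log₁₀(2.573e+07) = 74.10 dB.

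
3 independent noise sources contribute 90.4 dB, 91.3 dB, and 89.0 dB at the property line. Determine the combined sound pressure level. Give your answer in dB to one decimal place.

95.1 dB

For uncorrelated sources the intensities add, so convert each level to linear form, sum, and take 10·log₁₀ of the total.
Σ 10^(L/10) = 10^(90.4/10) + 10^(91.3/10) + 10^(89.0/10) = 3.240e+09.
L_total = 10·log₁₀(3.240e+09) = 95.11 dB.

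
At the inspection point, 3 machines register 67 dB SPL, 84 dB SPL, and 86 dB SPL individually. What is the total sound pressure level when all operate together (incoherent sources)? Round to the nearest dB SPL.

Incoherent sources combine by intensity addition: L_total = 10·log₁₀(Σ 10^(L_i/10)).
Σ 10^(L/10) = 10^(67/10) + 10^(84/10) + 10^(86/10) = 6.543e+08.
L_total = 10·log₁₀(6.543e+08) = 88.16 dB SPL.

88 dB SPL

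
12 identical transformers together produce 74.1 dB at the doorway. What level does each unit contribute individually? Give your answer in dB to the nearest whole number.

63 dB

12 equal contributions raise the level by 10·log₁₀ 12 = 10.792 dB, so each unit alone gives 74.1 − 10.792.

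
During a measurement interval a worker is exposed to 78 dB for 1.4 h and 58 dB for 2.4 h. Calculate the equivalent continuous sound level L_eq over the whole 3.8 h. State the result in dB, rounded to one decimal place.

73.7 dB

The energy average is taken in the linear domain: L_eq = 10·log₁₀[(Σ tᵢ·10^(Lᵢ/10))/T], T = 3.8 h.
Σ tᵢ·10^(Lᵢ/10) = 1.4·10^(78/10) + 2.4·10^(58/10) = 8.985e+07.
L_eq = 10·log₁₀(8.985e+07/3.8) = 73.74 dB.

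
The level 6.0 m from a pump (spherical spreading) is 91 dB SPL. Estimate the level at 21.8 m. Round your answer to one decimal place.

79.8 dB SPL

Point-source attenuation: ΔL = 20·log₁₀(r₂/r₁) = 20·log₁₀(21.8/6.0) = 11.206 dB.
L₂ = 91 − 20·log₁₀(21.8/6.0) = 91 − 11.206 = 79.79 dB SPL.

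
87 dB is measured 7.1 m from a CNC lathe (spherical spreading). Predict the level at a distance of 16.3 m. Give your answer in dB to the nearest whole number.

80 dB

For a point source, L₂ = L₁ − 20·log₁₀(r₂/r₁).
L₂ = 87 − 20·log₁₀(16.3/7.1) = 87 − 7.219 = 79.78 dB.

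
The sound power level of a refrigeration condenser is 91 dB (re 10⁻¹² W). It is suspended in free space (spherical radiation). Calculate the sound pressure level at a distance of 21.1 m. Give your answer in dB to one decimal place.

The power spreads over a sphere of area 4π·r², so L_p = L_w − 10·log₁₀(4π·r²).
4π·r² = 5595 m², 10·log₁₀ of that is 37.478 dB.
L_p = 91 − 37.478 = 53.52 dB.

53.5 dB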